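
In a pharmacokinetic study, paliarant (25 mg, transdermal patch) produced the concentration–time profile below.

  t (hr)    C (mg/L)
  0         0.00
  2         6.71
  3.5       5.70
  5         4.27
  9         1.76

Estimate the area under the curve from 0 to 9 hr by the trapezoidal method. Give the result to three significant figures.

AUC = 35.6 mg/L·hr

Trapezoidal AUC_0→9:
  [0→2]: (0.00+6.71)/2 × 2 = 6.71
  [2→3.5]: (6.71+5.70)/2 × 1.5 = 9.3075
  [3.5→5]: (5.70+4.27)/2 × 1.5 = 7.4775
  [5→9]: (4.27+1.76)/2 × 4 = 12.06
  Sum = 35.555 mg/L·hr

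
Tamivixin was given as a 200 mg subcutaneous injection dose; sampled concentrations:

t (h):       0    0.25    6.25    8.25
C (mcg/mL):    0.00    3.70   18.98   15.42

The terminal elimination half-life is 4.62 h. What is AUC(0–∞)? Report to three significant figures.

Trapezoidal AUC_0→8.25:
  [0→0.25]: (0.00+3.70)/2 × 0.25 = 0.4625
  [0.25→6.25]: (3.70+18.98)/2 × 6 = 68.04
  [6.25→8.25]: (18.98+15.42)/2 × 2 = 34.4
  Sum = 102.9025 mcg/mL·h
k_e = ln2 / t½ = 0.693147 / 4.62 = 0.1500 h^-1
Extrapolated tail: C_last / k_e = 15.42 / 0.15 = 102.800
AUC_0→∞ = 102.9025 + 102.800 = 205.7025 mcg/mL·h

AUC = 206 mcg/mL·h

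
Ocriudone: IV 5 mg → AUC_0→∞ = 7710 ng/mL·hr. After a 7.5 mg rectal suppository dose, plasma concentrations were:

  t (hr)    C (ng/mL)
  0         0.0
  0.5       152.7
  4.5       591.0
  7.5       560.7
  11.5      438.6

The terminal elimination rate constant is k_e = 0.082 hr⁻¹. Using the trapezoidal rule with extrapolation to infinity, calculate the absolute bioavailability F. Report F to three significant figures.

F = 0.917

Trapezoidal AUC_0→11.5 (rectal suppository):
  [0→0.5]: (0.0+152.7)/2 × 0.5 = 38.175
  [0.5→4.5]: (152.7+591.0)/2 × 4 = 1487.4
  [4.5→7.5]: (591.0+560.7)/2 × 3 = 1727.55
  [7.5→11.5]: (560.7+438.6)/2 × 4 = 1998.6
  Sum = 5251.725 ng/mL·hr
Tail: C_last/k_e = 438.6/0.082 = 5348.780
AUC_0→∞ (rectal suppository) = 5251.725 + 5348.780 = 10600.505 ng/mL·hr
F = (AUC_ev/D_ev)/(AUC_iv/D_iv) = (10600.505/7.5)/(7710/5) = 1413.4/1542 = 0.9166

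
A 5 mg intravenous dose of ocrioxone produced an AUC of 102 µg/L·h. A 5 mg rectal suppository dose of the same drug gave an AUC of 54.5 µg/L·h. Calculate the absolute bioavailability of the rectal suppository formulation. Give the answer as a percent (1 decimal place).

F = 53.4%

F = (AUC_ev / D_ev) / (AUC_iv / D_iv)
  = (54.5/5) / (102/5)
  = 10.9 / 20.4 = 0.5343
  = 53.43%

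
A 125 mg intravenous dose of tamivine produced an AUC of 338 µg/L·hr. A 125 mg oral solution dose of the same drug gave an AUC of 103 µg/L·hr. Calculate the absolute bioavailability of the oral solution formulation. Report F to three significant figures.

F = (AUC_ev / D_ev) / (AUC_iv / D_iv)
  = (103/125) / (338/125)
  = 0.824 / 2.704 = 0.3047

F = 0.305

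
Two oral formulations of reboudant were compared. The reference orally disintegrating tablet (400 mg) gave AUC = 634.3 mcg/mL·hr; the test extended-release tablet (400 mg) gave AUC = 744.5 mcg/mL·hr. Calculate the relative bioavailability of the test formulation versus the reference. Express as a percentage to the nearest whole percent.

F_rel = 117%

F_rel = (AUC_test/D_test) / (AUC_ref/D_ref)
      = (744.5/400) / (634.3/400)
      = 1.86125 / 1.58575 = 1.1737 = 117.37%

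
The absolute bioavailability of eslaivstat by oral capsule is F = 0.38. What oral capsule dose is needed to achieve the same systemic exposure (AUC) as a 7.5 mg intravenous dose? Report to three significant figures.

For equal systemic exposure: F × D_ev = D_iv
D_ev = D_iv / F = 7.5 / 0.38 = 19.7368 mg

D_oral = 19.7 mg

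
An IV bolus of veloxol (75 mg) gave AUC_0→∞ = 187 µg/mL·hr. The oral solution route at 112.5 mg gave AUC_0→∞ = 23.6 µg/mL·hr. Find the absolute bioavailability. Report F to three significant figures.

F = 0.0841

F = (AUC_ev / D_ev) / (AUC_iv / D_iv)
  = (23.6/112.5) / (187/75)
  = 0.209778 / 2.49333 = 0.0841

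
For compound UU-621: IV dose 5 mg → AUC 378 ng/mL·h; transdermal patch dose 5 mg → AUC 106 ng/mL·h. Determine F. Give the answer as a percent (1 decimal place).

F = 28.0%

F = (AUC_ev / D_ev) / (AUC_iv / D_iv)
  = (106/5) / (378/5)
  = 21.2 / 75.6 = 0.2804
  = 28.04%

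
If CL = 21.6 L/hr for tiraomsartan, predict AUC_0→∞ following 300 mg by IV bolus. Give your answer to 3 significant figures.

AUC_0→∞ = Dose_iv / CL
        = 300 / 21.6 = 13.8889 mg/L·hr

AUC = 13.9 mg/L·hr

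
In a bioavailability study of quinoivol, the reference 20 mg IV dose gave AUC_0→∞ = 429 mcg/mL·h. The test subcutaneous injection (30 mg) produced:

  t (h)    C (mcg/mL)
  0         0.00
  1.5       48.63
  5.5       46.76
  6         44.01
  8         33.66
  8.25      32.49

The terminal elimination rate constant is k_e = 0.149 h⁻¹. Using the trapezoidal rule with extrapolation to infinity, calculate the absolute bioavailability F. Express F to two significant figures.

F = 0.86

Trapezoidal AUC_0→8.25 (subcutaneous injection):
  [0→1.5]: (0.00+48.63)/2 × 1.5 = 36.4725
  [1.5→5.5]: (48.63+46.76)/2 × 4 = 190.78
  [5.5→6]: (46.76+44.01)/2 × 0.5 = 22.6925
  [6→8]: (44.01+33.66)/2 × 2 = 77.67
  [8→8.25]: (33.66+32.49)/2 × 0.25 = 8.26875
  Sum = 335.88375 mcg/mL·h
Tail: C_last/k_e = 32.49/0.149 = 218.054
AUC_0→∞ (subcutaneous injection) = 335.88375 + 218.054 = 553.93775 mcg/mL·h
F = (AUC_ev/D_ev)/(AUC_iv/D_iv) = (553.93775/30)/(429/20) = 18.4646/21.45 = 0.8608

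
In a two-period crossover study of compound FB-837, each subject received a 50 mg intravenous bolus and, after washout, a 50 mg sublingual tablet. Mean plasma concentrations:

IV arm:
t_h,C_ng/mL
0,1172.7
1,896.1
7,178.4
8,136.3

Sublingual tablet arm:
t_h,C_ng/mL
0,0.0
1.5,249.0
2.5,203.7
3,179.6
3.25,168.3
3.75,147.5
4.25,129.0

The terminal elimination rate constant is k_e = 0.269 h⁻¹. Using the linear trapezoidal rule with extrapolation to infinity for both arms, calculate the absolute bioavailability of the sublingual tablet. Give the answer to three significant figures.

F = 0.240

Trapezoidal AUC_0→8 (IV):
  [0→1]: (1172.7+896.1)/2 × 1 = 1034.4
  [1→7]: (896.1+178.4)/2 × 6 = 3223.5
  [7→8]: (178.4+136.3)/2 × 1 = 157.35
  Sum = 4415.25 ng/mL·h
IV tail: 136.3/0.269 = 506.691; AUC_iv,0→∞ = 4415.25 + 506.691 = 4921.941 ng/mL·h
Trapezoidal AUC_0→4.25 (sublingual tablet):
  [0→1.5]: (0.0+249.0)/2 × 1.5 = 186.75
  [1.5→2.5]: (249.0+203.7)/2 × 1 = 226.35
  [2.5→3]: (203.7+179.6)/2 × 0.5 = 95.825
  [3→3.25]: (179.6+168.3)/2 × 0.25 = 43.4875
  [3.25→3.75]: (168.3+147.5)/2 × 0.5 = 78.95
  [3.75→4.25]: (147.5+129.0)/2 × 0.5 = 69.125
  Sum = 700.4875 ng/mL·h
sublingual tablet tail: 129.0/0.269 = 479.554; AUC_ev,0→∞ = 700.4875 + 479.554 = 1180.0415 ng/mL·h
F = (AUC_ev/D_ev)/(AUC_iv/D_iv) = (1180.0415/50)/(4921.941/50) = 23.60083/98.43882 = 0.2398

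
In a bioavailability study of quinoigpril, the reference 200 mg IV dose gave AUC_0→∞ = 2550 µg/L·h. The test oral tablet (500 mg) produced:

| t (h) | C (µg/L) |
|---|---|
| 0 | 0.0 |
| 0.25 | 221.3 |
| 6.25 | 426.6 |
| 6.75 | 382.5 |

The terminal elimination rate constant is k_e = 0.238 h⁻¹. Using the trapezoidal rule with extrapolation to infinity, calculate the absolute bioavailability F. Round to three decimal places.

Trapezoidal AUC_0→6.75 (oral tablet):
  [0→0.25]: (0.0+221.3)/2 × 0.25 = 27.6625
  [0.25→6.25]: (221.3+426.6)/2 × 6 = 1943.7
  [6.25→6.75]: (426.6+382.5)/2 × 0.5 = 202.275
  Sum = 2173.6375 µg/L·h
Tail: C_last/k_e = 382.5/0.238 = 1607.143
AUC_0→∞ (oral tablet) = 2173.6375 + 1607.143 = 3780.7805 µg/L·h
F = (AUC_ev/D_ev)/(AUC_iv/D_iv) = (3780.7805/500)/(2550/200) = 7.561561/12.75 = 0.5931

F = 0.593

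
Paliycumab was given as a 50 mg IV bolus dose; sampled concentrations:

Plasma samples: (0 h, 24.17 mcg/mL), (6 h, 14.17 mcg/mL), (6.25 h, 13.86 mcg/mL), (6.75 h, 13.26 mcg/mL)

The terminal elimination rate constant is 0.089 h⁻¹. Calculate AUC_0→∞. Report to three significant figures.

AUC = 274 mcg/mL·h

Trapezoidal AUC_0→6.75:
  [0→6]: (24.17+14.17)/2 × 6 = 115.02
  [6→6.25]: (14.17+13.86)/2 × 0.25 = 3.50375
  [6.25→6.75]: (13.86+13.26)/2 × 0.5 = 6.78
  Sum = 125.30375 mcg/mL·h
Extrapolated tail: C_last / k_e = 13.26 / 0.089 = 148.989
AUC_0→∞ = 125.30375 + 148.989 = 274.29275 mcg/mL·h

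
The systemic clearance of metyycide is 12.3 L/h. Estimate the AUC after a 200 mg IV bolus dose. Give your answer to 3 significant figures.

AUC = 16.3 mg/L·h

AUC_0→∞ = Dose_iv / CL
        = 200 / 12.3 = 16.2602 mg/L·h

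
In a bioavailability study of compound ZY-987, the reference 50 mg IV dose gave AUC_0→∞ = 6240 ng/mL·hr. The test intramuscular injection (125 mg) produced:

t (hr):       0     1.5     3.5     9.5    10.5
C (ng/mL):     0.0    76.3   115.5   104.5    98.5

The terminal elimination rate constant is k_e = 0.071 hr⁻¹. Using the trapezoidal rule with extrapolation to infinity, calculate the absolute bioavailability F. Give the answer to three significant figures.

F = 0.154

Trapezoidal AUC_0→10.5 (intramuscular injection):
  [0→1.5]: (0.0+76.3)/2 × 1.5 = 57.225
  [1.5→3.5]: (76.3+115.5)/2 × 2 = 191.8
  [3.5→9.5]: (115.5+104.5)/2 × 6 = 660.0
  [9.5→10.5]: (104.5+98.5)/2 × 1 = 101.5
  Sum = 1010.525 ng/mL·hr
Tail: C_last/k_e = 98.5/0.071 = 1387.324
AUC_0→∞ (intramuscular injection) = 1010.525 + 1387.324 = 2397.849 ng/mL·hr
F = (AUC_ev/D_ev)/(AUC_iv/D_iv) = (2397.849/125)/(6240/50) = 19.182792/124.8 = 0.1537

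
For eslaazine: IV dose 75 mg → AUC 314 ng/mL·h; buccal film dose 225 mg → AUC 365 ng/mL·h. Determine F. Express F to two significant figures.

F = 0.39

F = (AUC_ev / D_ev) / (AUC_iv / D_iv)
  = (365/225) / (314/75)
  = 1.62222 / 4.18667 = 0.3875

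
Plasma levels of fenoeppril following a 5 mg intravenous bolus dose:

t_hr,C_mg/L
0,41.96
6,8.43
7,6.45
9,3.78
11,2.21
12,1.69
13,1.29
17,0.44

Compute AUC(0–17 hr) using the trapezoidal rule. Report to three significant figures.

Trapezoidal AUC_0→17:
  [0→6]: (41.96+8.43)/2 × 6 = 151.17
  [6→7]: (8.43+6.45)/2 × 1 = 7.44
  [7→9]: (6.45+3.78)/2 × 2 = 10.23
  [9→11]: (3.78+2.21)/2 × 2 = 5.99
  [11→12]: (2.21+1.69)/2 × 1 = 1.95
  [12→13]: (1.69+1.29)/2 × 1 = 1.49
  [13→17]: (1.29+0.44)/2 × 4 = 3.46
  Sum = 181.73 mg/L·hr

AUC = 182 mg/L·hr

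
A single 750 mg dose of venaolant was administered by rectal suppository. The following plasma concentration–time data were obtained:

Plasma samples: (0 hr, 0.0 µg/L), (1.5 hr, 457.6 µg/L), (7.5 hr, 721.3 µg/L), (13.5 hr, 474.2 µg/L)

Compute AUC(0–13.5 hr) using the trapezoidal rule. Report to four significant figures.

AUC = 7466 µg/L·hr

Trapezoidal AUC_0→13.5:
  [0→1.5]: (0.0+457.6)/2 × 1.5 = 343.2
  [1.5→7.5]: (457.6+721.3)/2 × 6 = 3536.7
  [7.5→13.5]: (721.3+474.2)/2 × 6 = 3586.5
  Sum = 7466.4 µg/L·hr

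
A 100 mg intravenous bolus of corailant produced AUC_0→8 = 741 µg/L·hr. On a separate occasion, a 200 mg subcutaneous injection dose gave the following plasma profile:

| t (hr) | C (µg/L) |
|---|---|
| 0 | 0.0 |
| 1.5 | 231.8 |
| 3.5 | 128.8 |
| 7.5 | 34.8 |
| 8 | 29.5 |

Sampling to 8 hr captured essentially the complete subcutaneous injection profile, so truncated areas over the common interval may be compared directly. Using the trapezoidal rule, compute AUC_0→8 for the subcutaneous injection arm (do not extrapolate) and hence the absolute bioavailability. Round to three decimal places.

F = 0.592

Trapezoidal AUC_0→8 (subcutaneous injection):
  [0→1.5]: (0.0+231.8)/2 × 1.5 = 173.85
  [1.5→3.5]: (231.8+128.8)/2 × 2 = 360.6
  [3.5→7.5]: (128.8+34.8)/2 × 4 = 327.2
  [7.5→8]: (34.8+29.5)/2 × 0.5 = 16.075
  Sum = 877.725 µg/L·hr
F = (AUC_ev/D_ev)/(AUC_iv/D_iv) = (877.725/200)/(741/100) = 4.388625/7.41 = 0.5923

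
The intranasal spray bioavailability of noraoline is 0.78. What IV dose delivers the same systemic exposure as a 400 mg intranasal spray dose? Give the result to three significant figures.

D_iv = 312 mg

Systemic exposure from an extravascular dose = F × D_ev, so the equivalent IV dose is F × D_ev.
D_iv = F × D_ev = 0.78 × 400 = 312 mg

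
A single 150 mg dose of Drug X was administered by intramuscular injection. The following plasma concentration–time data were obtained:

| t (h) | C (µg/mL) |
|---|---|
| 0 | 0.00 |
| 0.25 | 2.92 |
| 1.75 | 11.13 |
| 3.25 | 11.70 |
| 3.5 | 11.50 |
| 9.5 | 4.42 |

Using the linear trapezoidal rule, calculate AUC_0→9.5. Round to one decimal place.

Trapezoidal AUC_0→9.5:
  [0→0.25]: (0.00+2.92)/2 × 0.25 = 0.365
  [0.25→1.75]: (2.92+11.13)/2 × 1.5 = 10.5375
  [1.75→3.25]: (11.13+11.70)/2 × 1.5 = 17.1225
  [3.25→3.5]: (11.70+11.50)/2 × 0.25 = 2.9
  [3.5→9.5]: (11.50+4.42)/2 × 6 = 47.76
  Sum = 78.685 µg/mL·h

AUC = 78.7 µg/mL·h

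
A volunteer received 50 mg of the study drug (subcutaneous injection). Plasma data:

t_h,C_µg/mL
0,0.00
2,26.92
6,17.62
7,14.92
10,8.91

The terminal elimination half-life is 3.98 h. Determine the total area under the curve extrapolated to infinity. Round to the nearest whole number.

AUC = 219 µg/mL·h

Trapezoidal AUC_0→10:
  [0→2]: (0.00+26.92)/2 × 2 = 26.92
  [2→6]: (26.92+17.62)/2 × 4 = 89.08
  [6→7]: (17.62+14.92)/2 × 1 = 16.27
  [7→10]: (14.92+8.91)/2 × 3 = 35.745
  Sum = 168.015 µg/mL·h
k_e = ln2 / t½ = 0.693147 / 3.98 = 0.1742 h^-1
Extrapolated tail: C_last / k_e = 8.91 / 0.1742 = 51.148
AUC_0→∞ = 168.015 + 51.148 = 219.163 µg/mL·h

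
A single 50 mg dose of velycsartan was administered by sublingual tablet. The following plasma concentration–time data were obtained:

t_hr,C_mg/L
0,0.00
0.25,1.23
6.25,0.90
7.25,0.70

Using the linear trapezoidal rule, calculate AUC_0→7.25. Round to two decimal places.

Trapezoidal AUC_0→7.25:
  [0→0.25]: (0.00+1.23)/2 × 0.25 = 0.15375
  [0.25→6.25]: (1.23+0.90)/2 × 6 = 6.39
  [6.25→7.25]: (0.90+0.70)/2 × 1 = 0.8
  Sum = 7.34375 mg/L·hr

AUC = 7.34 mg/L·hr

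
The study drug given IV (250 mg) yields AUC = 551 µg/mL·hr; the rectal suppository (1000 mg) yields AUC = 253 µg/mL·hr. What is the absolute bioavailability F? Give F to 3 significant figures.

F = (AUC_ev / D_ev) / (AUC_iv / D_iv)
  = (253/1000) / (551/250)
  = 0.253 / 2.204 = 0.1148

F = 0.115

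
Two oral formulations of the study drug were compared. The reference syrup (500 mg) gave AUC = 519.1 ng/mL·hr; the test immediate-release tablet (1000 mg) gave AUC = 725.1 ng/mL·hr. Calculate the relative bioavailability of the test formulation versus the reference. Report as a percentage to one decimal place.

F_rel = 69.8%

F_rel = (AUC_test/D_test) / (AUC_ref/D_ref)
      = (725.1/1000) / (519.1/500)
      = 0.7251 / 1.0382 = 0.6984 = 69.84%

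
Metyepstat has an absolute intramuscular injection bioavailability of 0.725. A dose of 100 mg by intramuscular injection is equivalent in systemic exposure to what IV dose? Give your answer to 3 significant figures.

Systemic exposure from an extravascular dose = F × D_ev, so the equivalent IV dose is F × D_ev.
D_iv = F × D_ev = 0.725 × 100 = 72.5 mg

D_iv = 72.5 mg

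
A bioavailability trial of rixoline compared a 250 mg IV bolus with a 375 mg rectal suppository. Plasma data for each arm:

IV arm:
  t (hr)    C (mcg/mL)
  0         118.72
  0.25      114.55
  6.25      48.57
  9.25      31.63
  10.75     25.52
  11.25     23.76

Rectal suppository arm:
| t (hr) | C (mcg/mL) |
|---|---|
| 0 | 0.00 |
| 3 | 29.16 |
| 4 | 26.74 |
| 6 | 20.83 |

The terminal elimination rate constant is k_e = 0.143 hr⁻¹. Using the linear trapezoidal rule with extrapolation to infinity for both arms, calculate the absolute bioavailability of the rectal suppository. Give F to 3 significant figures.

Trapezoidal AUC_0→11.25 (IV):
  [0→0.25]: (118.72+114.55)/2 × 0.25 = 29.15875
  [0.25→6.25]: (114.55+48.57)/2 × 6 = 489.36
  [6.25→9.25]: (48.57+31.63)/2 × 3 = 120.3
  [9.25→10.75]: (31.63+25.52)/2 × 1.5 = 42.8625
  [10.75→11.25]: (25.52+23.76)/2 × 0.5 = 12.32
  Sum = 694.00125 mcg/mL·hr
IV tail: 23.76/0.143 = 166.154; AUC_iv,0→∞ = 694.00125 + 166.154 = 860.15525 mcg/mL·hr
Trapezoidal AUC_0→6 (rectal suppository):
  [0→3]: (0.00+29.16)/2 × 3 = 43.74
  [3→4]: (29.16+26.74)/2 × 1 = 27.95
  [4→6]: (26.74+20.83)/2 × 2 = 47.57
  Sum = 119.26 mcg/mL·hr
rectal suppository tail: 20.83/0.143 = 145.664; AUC_ev,0→∞ = 119.26 + 145.664 = 264.924 mcg/mL·hr
F = (AUC_ev/D_ev)/(AUC_iv/D_iv) = (264.924/375)/(860.15525/250) = 0.706464/3.440621 = 0.2053

F = 0.205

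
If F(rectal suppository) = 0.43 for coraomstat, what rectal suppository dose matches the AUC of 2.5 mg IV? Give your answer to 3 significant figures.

D_rectal = 5.81 mg

For equal systemic exposure: F × D_ev = D_iv
D_ev = D_iv / F = 2.5 / 0.43 = 5.81395 mg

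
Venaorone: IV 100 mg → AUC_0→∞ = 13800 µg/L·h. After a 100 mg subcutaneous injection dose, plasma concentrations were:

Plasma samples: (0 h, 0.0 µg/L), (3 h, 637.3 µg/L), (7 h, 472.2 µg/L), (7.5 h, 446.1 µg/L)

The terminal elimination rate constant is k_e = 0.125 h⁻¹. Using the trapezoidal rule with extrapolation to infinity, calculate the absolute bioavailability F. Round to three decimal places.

Trapezoidal AUC_0→7.5 (subcutaneous injection):
  [0→3]: (0.0+637.3)/2 × 3 = 955.95
  [3→7]: (637.3+472.2)/2 × 4 = 2219.0
  [7→7.5]: (472.2+446.1)/2 × 0.5 = 229.575
  Sum = 3404.525 µg/L·h
Tail: C_last/k_e = 446.1/0.125 = 3568.800
AUC_0→∞ (subcutaneous injection) = 3404.525 + 3568.800 = 6973.325 µg/L·h
F = (AUC_ev/D_ev)/(AUC_iv/D_iv) = (6973.325/100)/(13800/100) = 69.73325/138 = 0.5053

F = 0.505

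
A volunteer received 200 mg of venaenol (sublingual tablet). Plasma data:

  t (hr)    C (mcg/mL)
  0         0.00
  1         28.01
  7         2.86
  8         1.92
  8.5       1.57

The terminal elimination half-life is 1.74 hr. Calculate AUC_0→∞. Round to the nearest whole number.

Trapezoidal AUC_0→8.5:
  [0→1]: (0.00+28.01)/2 × 1 = 14.005
  [1→7]: (28.01+2.86)/2 × 6 = 92.61
  [7→8]: (2.86+1.92)/2 × 1 = 2.39
  [8→8.5]: (1.92+1.57)/2 × 0.5 = 0.8725
  Sum = 109.8775 mcg/mL·hr
k_e = ln2 / t½ = 0.693147 / 1.74 = 0.3984 hr^-1
Extrapolated tail: C_last / k_e = 1.57 / 0.3984 = 3.941
AUC_0→∞ = 109.8775 + 3.941 = 113.8185 mcg/mL·hr

AUC = 114 mcg/mL·hr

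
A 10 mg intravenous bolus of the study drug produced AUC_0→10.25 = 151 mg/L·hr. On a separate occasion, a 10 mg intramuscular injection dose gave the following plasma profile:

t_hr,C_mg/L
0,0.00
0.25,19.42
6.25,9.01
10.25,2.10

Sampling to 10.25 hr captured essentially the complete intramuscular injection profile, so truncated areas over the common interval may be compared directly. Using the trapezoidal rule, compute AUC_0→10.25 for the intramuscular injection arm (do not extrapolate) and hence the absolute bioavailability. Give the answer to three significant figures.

F = 0.728

Trapezoidal AUC_0→10.25 (intramuscular injection):
  [0→0.25]: (0.00+19.42)/2 × 0.25 = 2.4275
  [0.25→6.25]: (19.42+9.01)/2 × 6 = 85.29
  [6.25→10.25]: (9.01+2.10)/2 × 4 = 22.22
  Sum = 109.9375 mg/L·hr
F = (AUC_ev/D_ev)/(AUC_iv/D_iv) = (109.9375/10)/(151/10) = 10.99375/15.1 = 0.7281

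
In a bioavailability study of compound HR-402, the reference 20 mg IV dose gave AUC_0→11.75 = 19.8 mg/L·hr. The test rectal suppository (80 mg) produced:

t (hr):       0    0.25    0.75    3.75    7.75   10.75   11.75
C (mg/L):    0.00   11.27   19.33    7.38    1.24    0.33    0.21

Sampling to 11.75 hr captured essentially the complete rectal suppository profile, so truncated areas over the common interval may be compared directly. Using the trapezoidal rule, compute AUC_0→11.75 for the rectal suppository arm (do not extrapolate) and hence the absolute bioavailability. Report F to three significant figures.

Trapezoidal AUC_0→11.75 (rectal suppository):
  [0→0.25]: (0.00+11.27)/2 × 0.25 = 1.40875
  [0.25→0.75]: (11.27+19.33)/2 × 0.5 = 7.65
  [0.75→3.75]: (19.33+7.38)/2 × 3 = 40.065
  [3.75→7.75]: (7.38+1.24)/2 × 4 = 17.24
  [7.75→10.75]: (1.24+0.33)/2 × 3 = 2.355
  [10.75→11.75]: (0.33+0.21)/2 × 1 = 0.27
  Sum = 68.98875 mg/L·hr
F = (AUC_ev/D_ev)/(AUC_iv/D_iv) = (68.98875/80)/(19.8/20) = 0.862359/0.99 = 0.8711

F = 0.871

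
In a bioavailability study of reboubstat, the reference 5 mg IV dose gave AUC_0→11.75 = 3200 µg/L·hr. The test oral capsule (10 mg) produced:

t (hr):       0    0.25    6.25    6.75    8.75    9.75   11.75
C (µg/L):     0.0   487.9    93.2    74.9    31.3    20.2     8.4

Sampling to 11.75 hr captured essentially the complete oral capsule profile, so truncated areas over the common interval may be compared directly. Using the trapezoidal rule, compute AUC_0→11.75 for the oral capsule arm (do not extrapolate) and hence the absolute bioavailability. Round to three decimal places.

Trapezoidal AUC_0→11.75 (oral capsule):
  [0→0.25]: (0.0+487.9)/2 × 0.25 = 60.9875
  [0.25→6.25]: (487.9+93.2)/2 × 6 = 1743.3
  [6.25→6.75]: (93.2+74.9)/2 × 0.5 = 42.025
  [6.75→8.75]: (74.9+31.3)/2 × 2 = 106.2
  [8.75→9.75]: (31.3+20.2)/2 × 1 = 25.75
  [9.75→11.75]: (20.2+8.4)/2 × 2 = 28.6
  Sum = 2006.8625 µg/L·hr
F = (AUC_ev/D_ev)/(AUC_iv/D_iv) = (2006.8625/10)/(3200/5) = 200.68625/640 = 0.3136

F = 0.314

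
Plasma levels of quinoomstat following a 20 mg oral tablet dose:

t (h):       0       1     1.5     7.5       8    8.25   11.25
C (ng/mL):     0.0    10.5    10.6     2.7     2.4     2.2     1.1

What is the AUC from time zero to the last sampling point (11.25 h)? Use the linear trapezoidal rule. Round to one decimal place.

Trapezoidal AUC_0→11.25:
  [0→1]: (0.0+10.5)/2 × 1 = 5.25
  [1→1.5]: (10.5+10.6)/2 × 0.5 = 5.275
  [1.5→7.5]: (10.6+2.7)/2 × 6 = 39.9
  [7.5→8]: (2.7+2.4)/2 × 0.5 = 1.275
  [8→8.25]: (2.4+2.2)/2 × 0.25 = 0.575
  [8.25→11.25]: (2.2+1.1)/2 × 3 = 4.95
  Sum = 57.225 ng/mL·h

AUC = 57.2 ng/mL·h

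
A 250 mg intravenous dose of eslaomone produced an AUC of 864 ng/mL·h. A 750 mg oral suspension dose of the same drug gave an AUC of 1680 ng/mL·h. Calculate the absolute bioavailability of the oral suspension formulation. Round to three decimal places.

F = 0.648

F = (AUC_ev / D_ev) / (AUC_iv / D_iv)
  = (1680/750) / (864/250)
  = 2.24 / 3.456 = 0.6481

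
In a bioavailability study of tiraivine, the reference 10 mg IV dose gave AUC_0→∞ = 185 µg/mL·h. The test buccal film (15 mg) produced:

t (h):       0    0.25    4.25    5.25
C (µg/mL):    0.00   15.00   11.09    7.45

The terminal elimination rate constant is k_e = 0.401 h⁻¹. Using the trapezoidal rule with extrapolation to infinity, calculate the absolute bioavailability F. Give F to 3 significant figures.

F = 0.295

Trapezoidal AUC_0→5.25 (buccal film):
  [0→0.25]: (0.00+15.00)/2 × 0.25 = 1.875
  [0.25→4.25]: (15.00+11.09)/2 × 4 = 52.18
  [4.25→5.25]: (11.09+7.45)/2 × 1 = 9.27
  Sum = 63.325 µg/mL·h
Tail: C_last/k_e = 7.45/0.401 = 18.579
AUC_0→∞ (buccal film) = 63.325 + 18.579 = 81.904 µg/mL·h
F = (AUC_ev/D_ev)/(AUC_iv/D_iv) = (81.904/15)/(185/10) = 5.46027/18.5 = 0.2951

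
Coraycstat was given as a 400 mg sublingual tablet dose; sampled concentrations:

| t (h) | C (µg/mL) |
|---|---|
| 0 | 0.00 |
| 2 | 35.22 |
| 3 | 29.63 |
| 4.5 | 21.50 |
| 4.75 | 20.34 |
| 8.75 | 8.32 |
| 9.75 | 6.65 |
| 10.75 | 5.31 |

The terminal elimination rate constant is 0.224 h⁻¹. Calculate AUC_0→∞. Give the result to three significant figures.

AUC = 206 µg/mL·h

Trapezoidal AUC_0→10.75:
  [0→2]: (0.00+35.22)/2 × 2 = 35.22
  [2→3]: (35.22+29.63)/2 × 1 = 32.425
  [3→4.5]: (29.63+21.50)/2 × 1.5 = 38.3475
  [4.5→4.75]: (21.50+20.34)/2 × 0.25 = 5.23
  [4.75→8.75]: (20.34+8.32)/2 × 4 = 57.32
  [8.75→9.75]: (8.32+6.65)/2 × 1 = 7.485
  [9.75→10.75]: (6.65+5.31)/2 × 1 = 5.98
  Sum = 182.0075 µg/mL·h
Extrapolated tail: C_last / k_e = 5.31 / 0.224 = 23.705
AUC_0→∞ = 182.0075 + 23.705 = 205.7125 µg/mL·h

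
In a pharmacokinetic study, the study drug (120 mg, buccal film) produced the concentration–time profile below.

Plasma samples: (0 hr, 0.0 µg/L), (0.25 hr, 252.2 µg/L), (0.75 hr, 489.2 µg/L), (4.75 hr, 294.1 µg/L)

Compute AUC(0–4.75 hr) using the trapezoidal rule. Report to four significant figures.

AUC = 1783 µg/L·hr

Trapezoidal AUC_0→4.75:
  [0→0.25]: (0.0+252.2)/2 × 0.25 = 31.525
  [0.25→0.75]: (252.2+489.2)/2 × 0.5 = 185.35
  [0.75→4.75]: (489.2+294.1)/2 × 4 = 1566.6
  Sum = 1783.475 µg/L·hr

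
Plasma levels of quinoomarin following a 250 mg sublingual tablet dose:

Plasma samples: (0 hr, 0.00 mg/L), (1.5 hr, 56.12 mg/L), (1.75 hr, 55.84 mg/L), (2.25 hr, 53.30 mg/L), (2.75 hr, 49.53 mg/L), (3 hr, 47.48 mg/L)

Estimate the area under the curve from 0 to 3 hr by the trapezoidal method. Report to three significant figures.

Trapezoidal AUC_0→3:
  [0→1.5]: (0.00+56.12)/2 × 1.5 = 42.09
  [1.5→1.75]: (56.12+55.84)/2 × 0.25 = 13.995
  [1.75→2.25]: (55.84+53.30)/2 × 0.5 = 27.285
  [2.25→2.75]: (53.30+49.53)/2 × 0.5 = 25.7075
  [2.75→3]: (49.53+47.48)/2 × 0.25 = 12.12625
  Sum = 121.20375 mg/L·hr

AUC = 121 mg/L·hr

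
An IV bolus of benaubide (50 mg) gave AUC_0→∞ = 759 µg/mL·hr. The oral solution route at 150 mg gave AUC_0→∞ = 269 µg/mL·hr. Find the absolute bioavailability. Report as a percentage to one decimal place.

F = (AUC_ev / D_ev) / (AUC_iv / D_iv)
  = (269/150) / (759/50)
  = 1.79333 / 15.18 = 0.1181
  = 11.81%

F = 11.8%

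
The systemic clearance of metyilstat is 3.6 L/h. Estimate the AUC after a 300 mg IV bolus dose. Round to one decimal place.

AUC = 83.3 mg/L·h

AUC_0→∞ = Dose_iv / CL
        = 300 / 3.6 = 83.3333 mg/L·h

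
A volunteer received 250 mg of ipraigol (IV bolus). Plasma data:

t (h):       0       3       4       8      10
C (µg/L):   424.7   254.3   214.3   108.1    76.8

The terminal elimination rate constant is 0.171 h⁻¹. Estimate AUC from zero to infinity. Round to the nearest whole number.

AUC = 2532 µg/L·h

Trapezoidal AUC_0→10:
  [0→3]: (424.7+254.3)/2 × 3 = 1018.5
  [3→4]: (254.3+214.3)/2 × 1 = 234.3
  [4→8]: (214.3+108.1)/2 × 4 = 644.8
  [8→10]: (108.1+76.8)/2 × 2 = 184.9
  Sum = 2082.5 µg/L·h
Extrapolated tail: C_last / k_e = 76.8 / 0.171 = 449.123
AUC_0→∞ = 2082.5 + 449.123 = 2531.623 µg/L·h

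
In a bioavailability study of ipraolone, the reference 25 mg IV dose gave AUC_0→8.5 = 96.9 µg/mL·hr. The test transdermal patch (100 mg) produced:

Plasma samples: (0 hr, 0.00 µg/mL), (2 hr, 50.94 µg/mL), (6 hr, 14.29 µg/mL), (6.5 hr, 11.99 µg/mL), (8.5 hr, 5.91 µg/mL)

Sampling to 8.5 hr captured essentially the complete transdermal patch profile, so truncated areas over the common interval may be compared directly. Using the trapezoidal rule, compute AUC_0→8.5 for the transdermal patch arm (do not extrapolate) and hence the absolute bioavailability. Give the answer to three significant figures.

Trapezoidal AUC_0→8.5 (transdermal patch):
  [0→2]: (0.00+50.94)/2 × 2 = 50.94
  [2→6]: (50.94+14.29)/2 × 4 = 130.46
  [6→6.5]: (14.29+11.99)/2 × 0.5 = 6.57
  [6.5→8.5]: (11.99+5.91)/2 × 2 = 17.9
  Sum = 205.87 µg/mL·hr
F = (AUC_ev/D_ev)/(AUC_iv/D_iv) = (205.87/100)/(96.9/25) = 2.0587/3.876 = 0.5311

F = 0.531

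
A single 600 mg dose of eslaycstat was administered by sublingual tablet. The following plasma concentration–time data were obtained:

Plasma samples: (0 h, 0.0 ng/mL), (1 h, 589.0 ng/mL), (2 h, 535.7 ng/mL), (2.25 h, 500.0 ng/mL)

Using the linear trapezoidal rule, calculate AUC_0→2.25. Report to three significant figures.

Trapezoidal AUC_0→2.25:
  [0→1]: (0.0+589.0)/2 × 1 = 294.5
  [1→2]: (589.0+535.7)/2 × 1 = 562.35
  [2→2.25]: (535.7+500.0)/2 × 0.25 = 129.4625
  Sum = 986.3125 ng/mL·h

AUC = 986 ng/mL·h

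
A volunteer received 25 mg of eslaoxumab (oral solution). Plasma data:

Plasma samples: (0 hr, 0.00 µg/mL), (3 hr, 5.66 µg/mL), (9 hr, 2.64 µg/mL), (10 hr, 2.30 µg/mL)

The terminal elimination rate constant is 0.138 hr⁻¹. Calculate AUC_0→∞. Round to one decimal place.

Trapezoidal AUC_0→10:
  [0→3]: (0.00+5.66)/2 × 3 = 8.49
  [3→9]: (5.66+2.64)/2 × 6 = 24.9
  [9→10]: (2.64+2.30)/2 × 1 = 2.47
  Sum = 35.86 µg/mL·hr
Extrapolated tail: C_last / k_e = 2.30 / 0.138 = 16.667
AUC_0→∞ = 35.86 + 16.667 = 52.527 µg/mL·hr

AUC = 52.5 µg/mL·hr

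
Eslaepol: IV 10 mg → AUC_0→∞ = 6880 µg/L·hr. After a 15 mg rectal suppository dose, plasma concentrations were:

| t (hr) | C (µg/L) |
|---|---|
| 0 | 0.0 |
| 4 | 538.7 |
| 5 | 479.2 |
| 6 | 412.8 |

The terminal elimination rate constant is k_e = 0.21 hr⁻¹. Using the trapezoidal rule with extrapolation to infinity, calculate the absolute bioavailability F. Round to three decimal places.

F = 0.387

Trapezoidal AUC_0→6 (rectal suppository):
  [0→4]: (0.0+538.7)/2 × 4 = 1077.4
  [4→5]: (538.7+479.2)/2 × 1 = 508.95
  [5→6]: (479.2+412.8)/2 × 1 = 446.0
  Sum = 2032.35 µg/L·hr
Tail: C_last/k_e = 412.8/0.21 = 1965.714
AUC_0→∞ (rectal suppository) = 2032.35 + 1965.714 = 3998.064 µg/L·hr
F = (AUC_ev/D_ev)/(AUC_iv/D_iv) = (3998.064/15)/(6880/10) = 266.5376/688 = 0.3874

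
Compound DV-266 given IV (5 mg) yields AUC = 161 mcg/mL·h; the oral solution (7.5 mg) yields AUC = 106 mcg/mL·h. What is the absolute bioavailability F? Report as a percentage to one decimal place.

F = (AUC_ev / D_ev) / (AUC_iv / D_iv)
  = (106/7.5) / (161/5)
  = 14.1333 / 32.2 = 0.4389
  = 43.89%

F = 43.9%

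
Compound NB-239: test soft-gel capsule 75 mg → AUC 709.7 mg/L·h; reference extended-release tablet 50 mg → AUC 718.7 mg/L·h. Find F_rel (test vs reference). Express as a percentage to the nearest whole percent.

F_rel = (AUC_test/D_test) / (AUC_ref/D_ref)
      = (709.7/75) / (718.7/50)
      = 9.46267 / 14.374 = 0.6583 = 65.83%

F_rel = 66%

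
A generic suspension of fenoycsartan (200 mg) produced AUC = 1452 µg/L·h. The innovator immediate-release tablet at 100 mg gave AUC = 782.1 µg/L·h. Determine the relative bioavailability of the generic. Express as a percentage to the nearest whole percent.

F_rel = 93%

F_rel = (AUC_test/D_test) / (AUC_ref/D_ref)
      = (1452/200) / (782.1/100)
      = 7.26 / 7.821 = 0.9283 = 92.83%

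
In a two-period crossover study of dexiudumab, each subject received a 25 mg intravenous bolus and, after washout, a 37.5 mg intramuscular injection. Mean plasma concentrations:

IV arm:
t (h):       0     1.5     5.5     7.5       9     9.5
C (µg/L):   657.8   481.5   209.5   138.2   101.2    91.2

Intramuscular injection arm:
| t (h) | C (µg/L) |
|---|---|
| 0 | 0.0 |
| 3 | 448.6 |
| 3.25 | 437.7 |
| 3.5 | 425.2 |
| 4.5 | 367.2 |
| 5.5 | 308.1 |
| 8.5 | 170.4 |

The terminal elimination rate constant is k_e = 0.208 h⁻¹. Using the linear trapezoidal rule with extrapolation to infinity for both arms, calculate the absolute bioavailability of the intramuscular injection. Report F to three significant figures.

Trapezoidal AUC_0→9.5 (IV):
  [0→1.5]: (657.8+481.5)/2 × 1.5 = 854.475
  [1.5→5.5]: (481.5+209.5)/2 × 4 = 1382.0
  [5.5→7.5]: (209.5+138.2)/2 × 2 = 347.7
  [7.5→9]: (138.2+101.2)/2 × 1.5 = 179.55
  [9→9.5]: (101.2+91.2)/2 × 0.5 = 48.1
  Sum = 2811.825 µg/L·h
IV tail: 91.2/0.208 = 438.462; AUC_iv,0→∞ = 2811.825 + 438.462 = 3250.287 µg/L·h
Trapezoidal AUC_0→8.5 (intramuscular injection):
  [0→3]: (0.0+448.6)/2 × 3 = 672.9
  [3→3.25]: (448.6+437.7)/2 × 0.25 = 110.7875
  [3.25→3.5]: (437.7+425.2)/2 × 0.25 = 107.8625
  [3.5→4.5]: (425.2+367.2)/2 × 1 = 396.2
  [4.5→5.5]: (367.2+308.1)/2 × 1 = 337.65
  [5.5→8.5]: (308.1+170.4)/2 × 3 = 717.75
  Sum = 2343.15 µg/L·h
intramuscular injection tail: 170.4/0.208 = 819.231; AUC_ev,0→∞ = 2343.15 + 819.231 = 3162.381 µg/L·h
F = (AUC_ev/D_ev)/(AUC_iv/D_iv) = (3162.381/37.5)/(3250.287/25) = 84.33016/130.01148 = 0.6486

F = 0.649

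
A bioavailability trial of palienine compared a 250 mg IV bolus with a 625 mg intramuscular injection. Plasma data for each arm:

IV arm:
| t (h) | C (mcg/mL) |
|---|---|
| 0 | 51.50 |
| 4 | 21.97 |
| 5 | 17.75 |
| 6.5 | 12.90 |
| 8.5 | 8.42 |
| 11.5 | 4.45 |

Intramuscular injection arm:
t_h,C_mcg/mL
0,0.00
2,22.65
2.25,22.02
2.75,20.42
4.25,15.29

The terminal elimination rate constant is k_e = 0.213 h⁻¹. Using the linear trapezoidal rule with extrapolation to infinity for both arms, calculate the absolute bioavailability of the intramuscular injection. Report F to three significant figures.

F = 0.219

Trapezoidal AUC_0→11.5 (IV):
  [0→4]: (51.50+21.97)/2 × 4 = 146.94
  [4→5]: (21.97+17.75)/2 × 1 = 19.86
  [5→6.5]: (17.75+12.90)/2 × 1.5 = 22.9875
  [6.5→8.5]: (12.90+8.42)/2 × 2 = 21.32
  [8.5→11.5]: (8.42+4.45)/2 × 3 = 19.305
  Sum = 230.4125 mcg/mL·h
IV tail: 4.45/0.213 = 20.892; AUC_iv,0→∞ = 230.4125 + 20.892 = 251.3045 mcg/mL·h
Trapezoidal AUC_0→4.25 (intramuscular injection):
  [0→2]: (0.00+22.65)/2 × 2 = 22.65
  [2→2.25]: (22.65+22.02)/2 × 0.25 = 5.58375
  [2.25→2.75]: (22.02+20.42)/2 × 0.5 = 10.61
  [2.75→4.25]: (20.42+15.29)/2 × 1.5 = 26.7825
  Sum = 65.62625 mcg/mL·h
intramuscular injection tail: 15.29/0.213 = 71.784; AUC_ev,0→∞ = 65.62625 + 71.784 = 137.41025 mcg/mL·h
F = (AUC_ev/D_ev)/(AUC_iv/D_iv) = (137.41025/625)/(251.3045/250) = 0.2198564/1.005218 = 0.2187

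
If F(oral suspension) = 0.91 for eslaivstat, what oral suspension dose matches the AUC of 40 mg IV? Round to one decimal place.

D_oral = 44.0 mg

For equal systemic exposure: F × D_ev = D_iv
D_ev = D_iv / F = 40 / 0.91 = 43.956 mg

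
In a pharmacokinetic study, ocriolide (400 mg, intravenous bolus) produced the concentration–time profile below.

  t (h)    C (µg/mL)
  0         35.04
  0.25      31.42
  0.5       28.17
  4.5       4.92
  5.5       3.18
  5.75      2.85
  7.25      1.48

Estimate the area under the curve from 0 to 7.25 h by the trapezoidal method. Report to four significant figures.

AUC = 89.99 µg/mL·h

Trapezoidal AUC_0→7.25:
  [0→0.25]: (35.04+31.42)/2 × 0.25 = 8.3075
  [0.25→0.5]: (31.42+28.17)/2 × 0.25 = 7.44875
  [0.5→4.5]: (28.17+4.92)/2 × 4 = 66.18
  [4.5→5.5]: (4.92+3.18)/2 × 1 = 4.05
  [5.5→5.75]: (3.18+2.85)/2 × 0.25 = 0.75375
  [5.75→7.25]: (2.85+1.48)/2 × 1.5 = 3.2475
  Sum = 89.9875 µg/mL·h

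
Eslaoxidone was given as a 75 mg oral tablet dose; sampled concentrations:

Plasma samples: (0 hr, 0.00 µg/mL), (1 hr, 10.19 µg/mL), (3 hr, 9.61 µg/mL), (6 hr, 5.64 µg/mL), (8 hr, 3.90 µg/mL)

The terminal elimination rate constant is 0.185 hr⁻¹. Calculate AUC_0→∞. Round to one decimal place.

AUC = 78.4 µg/mL·hr

Trapezoidal AUC_0→8:
  [0→1]: (0.00+10.19)/2 × 1 = 5.095
  [1→3]: (10.19+9.61)/2 × 2 = 19.8
  [3→6]: (9.61+5.64)/2 × 3 = 22.875
  [6→8]: (5.64+3.90)/2 × 2 = 9.54
  Sum = 57.31 µg/mL·hr
Extrapolated tail: C_last / k_e = 3.90 / 0.185 = 21.081
AUC_0→∞ = 57.31 + 21.081 = 78.391 µg/mL·hr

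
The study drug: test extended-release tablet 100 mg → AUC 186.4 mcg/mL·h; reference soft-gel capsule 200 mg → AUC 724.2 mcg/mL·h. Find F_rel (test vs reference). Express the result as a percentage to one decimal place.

F_rel = 51.5%

F_rel = (AUC_test/D_test) / (AUC_ref/D_ref)
      = (186.4/100) / (724.2/200)
      = 1.864 / 3.621 = 0.5148 = 51.48%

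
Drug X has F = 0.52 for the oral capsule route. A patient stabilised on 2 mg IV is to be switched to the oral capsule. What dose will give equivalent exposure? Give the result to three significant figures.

D_oral = 3.85 mg

For equal systemic exposure: F × D_ev = D_iv
D_ev = D_iv / F = 2 / 0.52 = 3.84615 mg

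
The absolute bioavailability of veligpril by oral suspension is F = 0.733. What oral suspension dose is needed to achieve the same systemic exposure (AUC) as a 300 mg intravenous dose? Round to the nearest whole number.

D_oral = 409 mg

For equal systemic exposure: F × D_ev = D_iv
D_ev = D_iv / F = 300 / 0.733 = 409.277 mg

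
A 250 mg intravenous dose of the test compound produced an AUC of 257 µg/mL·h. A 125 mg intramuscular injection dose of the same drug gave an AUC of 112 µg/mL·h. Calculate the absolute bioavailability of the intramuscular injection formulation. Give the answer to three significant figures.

F = (AUC_ev / D_ev) / (AUC_iv / D_iv)
  = (112/125) / (257/250)
  = 0.896 / 1.028 = 0.8716

F = 0.872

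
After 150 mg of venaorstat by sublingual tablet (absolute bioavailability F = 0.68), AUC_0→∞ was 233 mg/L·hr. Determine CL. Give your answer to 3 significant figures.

CL = 0.438 L/hr

CL = F × Dose / AUC_0→∞
   = 0.68 × 150 / 233 = 0.437768 L/hr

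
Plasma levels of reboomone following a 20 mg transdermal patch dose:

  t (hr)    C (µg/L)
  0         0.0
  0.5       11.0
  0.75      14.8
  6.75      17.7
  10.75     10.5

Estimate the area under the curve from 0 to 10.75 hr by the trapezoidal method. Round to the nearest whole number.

Trapezoidal AUC_0→10.75:
  [0→0.5]: (0.0+11.0)/2 × 0.5 = 2.75
  [0.5→0.75]: (11.0+14.8)/2 × 0.25 = 3.225
  [0.75→6.75]: (14.8+17.7)/2 × 6 = 97.5
  [6.75→10.75]: (17.7+10.5)/2 × 4 = 56.4
  Sum = 159.875 µg/L·hr

AUC = 160 µg/L·hr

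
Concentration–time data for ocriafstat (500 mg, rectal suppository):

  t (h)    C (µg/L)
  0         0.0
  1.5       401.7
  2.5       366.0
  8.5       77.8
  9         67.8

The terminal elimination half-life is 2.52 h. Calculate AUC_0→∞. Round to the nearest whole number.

Trapezoidal AUC_0→9:
  [0→1.5]: (0.0+401.7)/2 × 1.5 = 301.275
  [1.5→2.5]: (401.7+366.0)/2 × 1 = 383.85
  [2.5→8.5]: (366.0+77.8)/2 × 6 = 1331.4
  [8.5→9]: (77.8+67.8)/2 × 0.5 = 36.4
  Sum = 2052.925 µg/L·h
k_e = ln2 / t½ = 0.693147 / 2.52 = 0.2751 h^-1
Extrapolated tail: C_last / k_e = 67.8 / 0.2751 = 246.456
AUC_0→∞ = 2052.925 + 246.456 = 2299.381 µg/L·h

AUC = 2299 µg/L·h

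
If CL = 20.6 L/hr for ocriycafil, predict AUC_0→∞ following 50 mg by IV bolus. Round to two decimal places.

AUC = 2.43 mg/L·hr

AUC_0→∞ = Dose_iv / CL
        = 50 / 20.6 = 2.42718 mg/L·hr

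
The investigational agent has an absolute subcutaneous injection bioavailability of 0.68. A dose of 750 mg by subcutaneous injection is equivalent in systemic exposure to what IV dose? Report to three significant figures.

Systemic exposure from an extravascular dose = F × D_ev, so the equivalent IV dose is F × D_ev.
D_iv = F × D_ev = 0.68 × 750 = 510 mg

D_iv = 510 mg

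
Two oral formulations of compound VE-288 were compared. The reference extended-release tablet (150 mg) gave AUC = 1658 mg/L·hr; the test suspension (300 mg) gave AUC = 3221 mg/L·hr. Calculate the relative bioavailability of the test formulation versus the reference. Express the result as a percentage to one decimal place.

F_rel = (AUC_test/D_test) / (AUC_ref/D_ref)
      = (3221/300) / (1658/150)
      = 10.7367 / 11.0533 = 0.9714 = 97.14%

F_rel = 97.1%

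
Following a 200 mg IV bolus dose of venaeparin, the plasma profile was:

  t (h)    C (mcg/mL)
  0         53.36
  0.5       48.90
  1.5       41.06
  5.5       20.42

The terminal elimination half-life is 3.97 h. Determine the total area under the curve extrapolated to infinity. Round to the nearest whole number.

AUC = 310 mcg/mL·h

Trapezoidal AUC_0→5.5:
  [0→0.5]: (53.36+48.90)/2 × 0.5 = 25.565
  [0.5→1.5]: (48.90+41.06)/2 × 1 = 44.98
  [1.5→5.5]: (41.06+20.42)/2 × 4 = 122.96
  Sum = 193.505 mcg/mL·h
k_e = ln2 / t½ = 0.693147 / 3.97 = 0.1746 h^-1
Extrapolated tail: C_last / k_e = 20.42 / 0.1746 = 116.953
AUC_0→∞ = 193.505 + 116.953 = 310.458 mcg/mL·h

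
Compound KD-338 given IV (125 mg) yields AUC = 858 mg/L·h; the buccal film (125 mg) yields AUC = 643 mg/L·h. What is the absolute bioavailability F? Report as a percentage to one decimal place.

F = 74.9%

F = (AUC_ev / D_ev) / (AUC_iv / D_iv)
  = (643/125) / (858/125)
  = 5.144 / 6.864 = 0.7494
  = 74.94%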